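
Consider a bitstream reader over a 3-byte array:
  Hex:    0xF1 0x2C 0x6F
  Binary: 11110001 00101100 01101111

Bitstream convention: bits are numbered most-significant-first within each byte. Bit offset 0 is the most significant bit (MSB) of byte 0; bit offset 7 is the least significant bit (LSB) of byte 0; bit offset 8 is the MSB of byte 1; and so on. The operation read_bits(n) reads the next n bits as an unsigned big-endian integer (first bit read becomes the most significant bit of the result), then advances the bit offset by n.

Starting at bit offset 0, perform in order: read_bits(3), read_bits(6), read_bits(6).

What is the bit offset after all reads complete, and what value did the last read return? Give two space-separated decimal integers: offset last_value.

Answer: 15 22

Derivation:
Read 1: bits[0:3] width=3 -> value=7 (bin 111); offset now 3 = byte 0 bit 3; 21 bits remain
Read 2: bits[3:9] width=6 -> value=34 (bin 100010); offset now 9 = byte 1 bit 1; 15 bits remain
Read 3: bits[9:15] width=6 -> value=22 (bin 010110); offset now 15 = byte 1 bit 7; 9 bits remain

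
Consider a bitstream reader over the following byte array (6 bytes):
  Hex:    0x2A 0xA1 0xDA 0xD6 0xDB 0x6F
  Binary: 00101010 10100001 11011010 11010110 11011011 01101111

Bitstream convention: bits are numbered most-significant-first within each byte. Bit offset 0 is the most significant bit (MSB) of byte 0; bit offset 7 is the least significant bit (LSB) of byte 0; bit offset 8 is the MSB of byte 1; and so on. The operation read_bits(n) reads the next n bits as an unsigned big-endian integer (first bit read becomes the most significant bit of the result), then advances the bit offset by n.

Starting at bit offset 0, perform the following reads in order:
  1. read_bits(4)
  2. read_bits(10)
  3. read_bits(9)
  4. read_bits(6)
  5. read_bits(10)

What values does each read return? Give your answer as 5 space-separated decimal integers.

Read 1: bits[0:4] width=4 -> value=2 (bin 0010); offset now 4 = byte 0 bit 4; 44 bits remain
Read 2: bits[4:14] width=10 -> value=680 (bin 1010101000); offset now 14 = byte 1 bit 6; 34 bits remain
Read 3: bits[14:23] width=9 -> value=237 (bin 011101101); offset now 23 = byte 2 bit 7; 25 bits remain
Read 4: bits[23:29] width=6 -> value=26 (bin 011010); offset now 29 = byte 3 bit 5; 19 bits remain
Read 5: bits[29:39] width=10 -> value=877 (bin 1101101101); offset now 39 = byte 4 bit 7; 9 bits remain

Answer: 2 680 237 26 877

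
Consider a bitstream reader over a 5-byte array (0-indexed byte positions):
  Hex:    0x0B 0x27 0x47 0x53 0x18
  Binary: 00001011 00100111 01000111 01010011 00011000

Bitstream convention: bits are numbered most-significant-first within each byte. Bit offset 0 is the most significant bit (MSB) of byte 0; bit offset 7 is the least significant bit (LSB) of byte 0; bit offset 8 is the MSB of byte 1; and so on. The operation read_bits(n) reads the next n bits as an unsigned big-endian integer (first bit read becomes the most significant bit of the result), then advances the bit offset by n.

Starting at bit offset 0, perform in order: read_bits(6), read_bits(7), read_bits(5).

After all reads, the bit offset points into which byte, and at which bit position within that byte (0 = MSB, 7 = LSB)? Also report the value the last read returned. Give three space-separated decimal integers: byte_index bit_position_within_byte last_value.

Read 1: bits[0:6] width=6 -> value=2 (bin 000010); offset now 6 = byte 0 bit 6; 34 bits remain
Read 2: bits[6:13] width=7 -> value=100 (bin 1100100); offset now 13 = byte 1 bit 5; 27 bits remain
Read 3: bits[13:18] width=5 -> value=29 (bin 11101); offset now 18 = byte 2 bit 2; 22 bits remain

Answer: 2 2 29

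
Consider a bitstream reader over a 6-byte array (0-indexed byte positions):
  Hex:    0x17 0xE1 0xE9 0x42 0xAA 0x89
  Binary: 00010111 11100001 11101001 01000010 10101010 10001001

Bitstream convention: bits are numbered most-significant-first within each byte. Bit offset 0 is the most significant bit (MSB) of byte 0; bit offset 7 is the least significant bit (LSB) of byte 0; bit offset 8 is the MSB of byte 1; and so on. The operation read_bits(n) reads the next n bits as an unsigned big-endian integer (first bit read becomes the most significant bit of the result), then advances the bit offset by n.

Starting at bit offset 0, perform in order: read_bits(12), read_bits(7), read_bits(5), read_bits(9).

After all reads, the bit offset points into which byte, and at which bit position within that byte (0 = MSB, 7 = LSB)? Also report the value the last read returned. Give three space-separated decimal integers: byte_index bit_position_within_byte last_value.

Read 1: bits[0:12] width=12 -> value=382 (bin 000101111110); offset now 12 = byte 1 bit 4; 36 bits remain
Read 2: bits[12:19] width=7 -> value=15 (bin 0001111); offset now 19 = byte 2 bit 3; 29 bits remain
Read 3: bits[19:24] width=5 -> value=9 (bin 01001); offset now 24 = byte 3 bit 0; 24 bits remain
Read 4: bits[24:33] width=9 -> value=133 (bin 010000101); offset now 33 = byte 4 bit 1; 15 bits remain

Answer: 4 1 133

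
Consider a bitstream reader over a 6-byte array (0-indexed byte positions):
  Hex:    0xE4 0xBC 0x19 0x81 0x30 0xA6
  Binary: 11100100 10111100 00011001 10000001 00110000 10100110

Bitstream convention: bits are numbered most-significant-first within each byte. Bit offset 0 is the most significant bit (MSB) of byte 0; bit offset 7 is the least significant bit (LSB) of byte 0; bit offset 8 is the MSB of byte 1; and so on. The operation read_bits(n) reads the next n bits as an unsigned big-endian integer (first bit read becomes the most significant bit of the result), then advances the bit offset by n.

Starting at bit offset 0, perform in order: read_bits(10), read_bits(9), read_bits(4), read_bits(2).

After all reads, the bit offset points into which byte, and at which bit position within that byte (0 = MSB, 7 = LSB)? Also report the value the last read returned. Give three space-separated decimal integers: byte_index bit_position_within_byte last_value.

Read 1: bits[0:10] width=10 -> value=914 (bin 1110010010); offset now 10 = byte 1 bit 2; 38 bits remain
Read 2: bits[10:19] width=9 -> value=480 (bin 111100000); offset now 19 = byte 2 bit 3; 29 bits remain
Read 3: bits[19:23] width=4 -> value=12 (bin 1100); offset now 23 = byte 2 bit 7; 25 bits remain
Read 4: bits[23:25] width=2 -> value=3 (bin 11); offset now 25 = byte 3 bit 1; 23 bits remain

Answer: 3 1 3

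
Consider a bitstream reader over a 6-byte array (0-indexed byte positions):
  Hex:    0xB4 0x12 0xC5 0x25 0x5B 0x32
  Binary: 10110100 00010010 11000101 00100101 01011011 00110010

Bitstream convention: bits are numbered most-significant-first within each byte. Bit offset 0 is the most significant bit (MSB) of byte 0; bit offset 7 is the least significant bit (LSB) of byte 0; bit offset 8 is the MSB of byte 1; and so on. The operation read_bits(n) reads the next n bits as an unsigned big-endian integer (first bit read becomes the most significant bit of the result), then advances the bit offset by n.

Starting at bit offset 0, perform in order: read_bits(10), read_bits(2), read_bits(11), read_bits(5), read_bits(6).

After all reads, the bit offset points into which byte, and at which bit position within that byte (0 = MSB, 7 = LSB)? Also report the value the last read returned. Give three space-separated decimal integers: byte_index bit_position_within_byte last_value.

Answer: 4 2 21

Derivation:
Read 1: bits[0:10] width=10 -> value=720 (bin 1011010000); offset now 10 = byte 1 bit 2; 38 bits remain
Read 2: bits[10:12] width=2 -> value=1 (bin 01); offset now 12 = byte 1 bit 4; 36 bits remain
Read 3: bits[12:23] width=11 -> value=354 (bin 00101100010); offset now 23 = byte 2 bit 7; 25 bits remain
Read 4: bits[23:28] width=5 -> value=18 (bin 10010); offset now 28 = byte 3 bit 4; 20 bits remain
Read 5: bits[28:34] width=6 -> value=21 (bin 010101); offset now 34 = byte 4 bit 2; 14 bits remain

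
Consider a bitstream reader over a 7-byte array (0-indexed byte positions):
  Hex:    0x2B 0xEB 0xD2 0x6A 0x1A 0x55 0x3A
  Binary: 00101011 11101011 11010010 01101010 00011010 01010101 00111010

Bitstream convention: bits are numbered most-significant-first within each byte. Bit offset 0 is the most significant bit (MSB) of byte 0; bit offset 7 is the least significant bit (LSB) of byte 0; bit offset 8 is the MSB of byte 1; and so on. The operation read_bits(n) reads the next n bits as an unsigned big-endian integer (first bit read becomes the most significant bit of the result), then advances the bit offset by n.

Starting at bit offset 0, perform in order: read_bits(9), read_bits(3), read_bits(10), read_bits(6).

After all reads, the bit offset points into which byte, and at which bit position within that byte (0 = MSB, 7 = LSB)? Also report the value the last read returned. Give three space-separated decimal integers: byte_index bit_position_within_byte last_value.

Answer: 3 4 38

Derivation:
Read 1: bits[0:9] width=9 -> value=87 (bin 001010111); offset now 9 = byte 1 bit 1; 47 bits remain
Read 2: bits[9:12] width=3 -> value=6 (bin 110); offset now 12 = byte 1 bit 4; 44 bits remain
Read 3: bits[12:22] width=10 -> value=756 (bin 1011110100); offset now 22 = byte 2 bit 6; 34 bits remain
Read 4: bits[22:28] width=6 -> value=38 (bin 100110); offset now 28 = byte 3 bit 4; 28 bits remain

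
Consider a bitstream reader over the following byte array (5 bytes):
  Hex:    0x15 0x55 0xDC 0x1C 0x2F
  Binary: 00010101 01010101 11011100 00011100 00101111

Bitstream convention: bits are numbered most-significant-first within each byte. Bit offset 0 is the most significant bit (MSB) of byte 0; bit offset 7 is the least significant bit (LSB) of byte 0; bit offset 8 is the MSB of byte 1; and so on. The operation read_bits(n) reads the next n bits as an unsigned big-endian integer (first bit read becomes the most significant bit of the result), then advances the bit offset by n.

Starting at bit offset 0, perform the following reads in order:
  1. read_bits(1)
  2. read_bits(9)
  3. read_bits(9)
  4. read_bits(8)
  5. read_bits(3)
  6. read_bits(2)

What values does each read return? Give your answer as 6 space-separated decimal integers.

Read 1: bits[0:1] width=1 -> value=0 (bin 0); offset now 1 = byte 0 bit 1; 39 bits remain
Read 2: bits[1:10] width=9 -> value=85 (bin 001010101); offset now 10 = byte 1 bit 2; 30 bits remain
Read 3: bits[10:19] width=9 -> value=174 (bin 010101110); offset now 19 = byte 2 bit 3; 21 bits remain
Read 4: bits[19:27] width=8 -> value=224 (bin 11100000); offset now 27 = byte 3 bit 3; 13 bits remain
Read 5: bits[27:30] width=3 -> value=7 (bin 111); offset now 30 = byte 3 bit 6; 10 bits remain
Read 6: bits[30:32] width=2 -> value=0 (bin 00); offset now 32 = byte 4 bit 0; 8 bits remain

Answer: 0 85 174 224 7 0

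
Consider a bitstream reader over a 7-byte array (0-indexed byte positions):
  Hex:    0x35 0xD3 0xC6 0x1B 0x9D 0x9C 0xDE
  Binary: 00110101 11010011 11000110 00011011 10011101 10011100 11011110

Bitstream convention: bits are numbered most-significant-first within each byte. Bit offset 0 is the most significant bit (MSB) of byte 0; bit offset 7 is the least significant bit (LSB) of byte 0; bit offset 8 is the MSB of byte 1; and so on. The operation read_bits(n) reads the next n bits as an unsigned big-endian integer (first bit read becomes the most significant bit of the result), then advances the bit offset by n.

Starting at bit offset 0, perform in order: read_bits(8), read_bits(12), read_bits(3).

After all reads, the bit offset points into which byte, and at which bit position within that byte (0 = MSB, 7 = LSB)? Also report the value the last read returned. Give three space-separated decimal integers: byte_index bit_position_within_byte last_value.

Answer: 2 7 3

Derivation:
Read 1: bits[0:8] width=8 -> value=53 (bin 00110101); offset now 8 = byte 1 bit 0; 48 bits remain
Read 2: bits[8:20] width=12 -> value=3388 (bin 110100111100); offset now 20 = byte 2 bit 4; 36 bits remain
Read 3: bits[20:23] width=3 -> value=3 (bin 011); offset now 23 = byte 2 bit 7; 33 bits remain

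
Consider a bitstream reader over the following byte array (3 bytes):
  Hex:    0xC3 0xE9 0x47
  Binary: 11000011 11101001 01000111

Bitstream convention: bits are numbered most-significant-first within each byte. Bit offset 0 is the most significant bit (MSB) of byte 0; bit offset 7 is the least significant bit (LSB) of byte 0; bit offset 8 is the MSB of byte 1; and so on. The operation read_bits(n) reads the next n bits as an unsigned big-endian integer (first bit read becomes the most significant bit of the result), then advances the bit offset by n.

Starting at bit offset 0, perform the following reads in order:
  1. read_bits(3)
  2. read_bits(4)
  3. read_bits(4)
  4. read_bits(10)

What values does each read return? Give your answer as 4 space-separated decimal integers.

Read 1: bits[0:3] width=3 -> value=6 (bin 110); offset now 3 = byte 0 bit 3; 21 bits remain
Read 2: bits[3:7] width=4 -> value=1 (bin 0001); offset now 7 = byte 0 bit 7; 17 bits remain
Read 3: bits[7:11] width=4 -> value=15 (bin 1111); offset now 11 = byte 1 bit 3; 13 bits remain
Read 4: bits[11:21] width=10 -> value=296 (bin 0100101000); offset now 21 = byte 2 bit 5; 3 bits remain

Answer: 6 1 15 296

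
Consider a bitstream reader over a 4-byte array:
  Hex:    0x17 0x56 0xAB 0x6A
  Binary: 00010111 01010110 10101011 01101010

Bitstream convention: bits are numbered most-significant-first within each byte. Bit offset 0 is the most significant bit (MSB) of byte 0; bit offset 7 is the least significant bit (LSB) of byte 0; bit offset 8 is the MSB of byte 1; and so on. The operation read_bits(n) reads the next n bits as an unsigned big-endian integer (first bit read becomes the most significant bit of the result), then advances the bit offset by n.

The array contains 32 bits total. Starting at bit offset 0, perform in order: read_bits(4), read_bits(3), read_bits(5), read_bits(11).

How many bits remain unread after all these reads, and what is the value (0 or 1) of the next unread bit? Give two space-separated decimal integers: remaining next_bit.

Answer: 9 1

Derivation:
Read 1: bits[0:4] width=4 -> value=1 (bin 0001); offset now 4 = byte 0 bit 4; 28 bits remain
Read 2: bits[4:7] width=3 -> value=3 (bin 011); offset now 7 = byte 0 bit 7; 25 bits remain
Read 3: bits[7:12] width=5 -> value=21 (bin 10101); offset now 12 = byte 1 bit 4; 20 bits remain
Read 4: bits[12:23] width=11 -> value=853 (bin 01101010101); offset now 23 = byte 2 bit 7; 9 bits remain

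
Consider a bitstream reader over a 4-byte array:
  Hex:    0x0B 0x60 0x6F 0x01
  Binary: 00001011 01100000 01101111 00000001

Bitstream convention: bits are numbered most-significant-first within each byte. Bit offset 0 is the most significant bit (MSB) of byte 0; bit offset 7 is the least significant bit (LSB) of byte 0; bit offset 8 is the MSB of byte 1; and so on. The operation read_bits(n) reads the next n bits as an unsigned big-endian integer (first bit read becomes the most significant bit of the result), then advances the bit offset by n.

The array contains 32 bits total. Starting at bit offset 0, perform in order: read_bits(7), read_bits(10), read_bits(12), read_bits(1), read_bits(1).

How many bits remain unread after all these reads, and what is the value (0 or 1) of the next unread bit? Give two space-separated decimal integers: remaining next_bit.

Read 1: bits[0:7] width=7 -> value=5 (bin 0000101); offset now 7 = byte 0 bit 7; 25 bits remain
Read 2: bits[7:17] width=10 -> value=704 (bin 1011000000); offset now 17 = byte 2 bit 1; 15 bits remain
Read 3: bits[17:29] width=12 -> value=3552 (bin 110111100000); offset now 29 = byte 3 bit 5; 3 bits remain
Read 4: bits[29:30] width=1 -> value=0 (bin 0); offset now 30 = byte 3 bit 6; 2 bits remain
Read 5: bits[30:31] width=1 -> value=0 (bin 0); offset now 31 = byte 3 bit 7; 1 bits remain

Answer: 1 1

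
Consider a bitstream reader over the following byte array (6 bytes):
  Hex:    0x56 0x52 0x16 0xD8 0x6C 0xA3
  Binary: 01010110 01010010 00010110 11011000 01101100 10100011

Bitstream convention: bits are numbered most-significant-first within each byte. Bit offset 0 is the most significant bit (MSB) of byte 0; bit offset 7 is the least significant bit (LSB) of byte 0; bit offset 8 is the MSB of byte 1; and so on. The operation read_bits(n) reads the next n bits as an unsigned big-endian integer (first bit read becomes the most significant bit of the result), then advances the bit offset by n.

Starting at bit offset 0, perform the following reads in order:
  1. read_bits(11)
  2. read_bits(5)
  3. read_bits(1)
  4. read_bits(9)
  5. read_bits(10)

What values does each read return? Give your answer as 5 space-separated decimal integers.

Read 1: bits[0:11] width=11 -> value=690 (bin 01010110010); offset now 11 = byte 1 bit 3; 37 bits remain
Read 2: bits[11:16] width=5 -> value=18 (bin 10010); offset now 16 = byte 2 bit 0; 32 bits remain
Read 3: bits[16:17] width=1 -> value=0 (bin 0); offset now 17 = byte 2 bit 1; 31 bits remain
Read 4: bits[17:26] width=9 -> value=91 (bin 001011011); offset now 26 = byte 3 bit 2; 22 bits remain
Read 5: bits[26:36] width=10 -> value=390 (bin 0110000110); offset now 36 = byte 4 bit 4; 12 bits remain

Answer: 690 18 0 91 390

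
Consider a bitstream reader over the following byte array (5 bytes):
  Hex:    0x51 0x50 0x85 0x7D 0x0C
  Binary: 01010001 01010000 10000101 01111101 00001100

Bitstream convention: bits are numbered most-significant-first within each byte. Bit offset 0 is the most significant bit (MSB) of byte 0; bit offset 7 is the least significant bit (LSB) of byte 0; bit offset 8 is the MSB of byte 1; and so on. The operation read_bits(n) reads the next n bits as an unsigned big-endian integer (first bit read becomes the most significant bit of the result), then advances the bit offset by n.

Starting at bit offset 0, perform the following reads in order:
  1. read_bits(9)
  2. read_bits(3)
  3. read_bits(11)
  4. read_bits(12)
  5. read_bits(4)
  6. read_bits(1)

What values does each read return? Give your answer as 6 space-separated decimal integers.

Answer: 162 5 66 3048 6 0

Derivation:
Read 1: bits[0:9] width=9 -> value=162 (bin 010100010); offset now 9 = byte 1 bit 1; 31 bits remain
Read 2: bits[9:12] width=3 -> value=5 (bin 101); offset now 12 = byte 1 bit 4; 28 bits remain
Read 3: bits[12:23] width=11 -> value=66 (bin 00001000010); offset now 23 = byte 2 bit 7; 17 bits remain
Read 4: bits[23:35] width=12 -> value=3048 (bin 101111101000); offset now 35 = byte 4 bit 3; 5 bits remain
Read 5: bits[35:39] width=4 -> value=6 (bin 0110); offset now 39 = byte 4 bit 7; 1 bits remain
Read 6: bits[39:40] width=1 -> value=0 (bin 0); offset now 40 = byte 5 bit 0; 0 bits remain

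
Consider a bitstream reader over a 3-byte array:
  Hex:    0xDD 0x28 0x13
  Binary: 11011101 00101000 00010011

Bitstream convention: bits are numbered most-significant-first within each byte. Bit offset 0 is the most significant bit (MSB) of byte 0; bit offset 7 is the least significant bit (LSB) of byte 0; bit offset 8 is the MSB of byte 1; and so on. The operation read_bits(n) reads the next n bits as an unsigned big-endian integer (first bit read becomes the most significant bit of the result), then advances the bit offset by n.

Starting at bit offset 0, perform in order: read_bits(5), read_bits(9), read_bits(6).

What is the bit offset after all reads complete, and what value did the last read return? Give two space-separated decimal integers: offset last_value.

Read 1: bits[0:5] width=5 -> value=27 (bin 11011); offset now 5 = byte 0 bit 5; 19 bits remain
Read 2: bits[5:14] width=9 -> value=330 (bin 101001010); offset now 14 = byte 1 bit 6; 10 bits remain
Read 3: bits[14:20] width=6 -> value=1 (bin 000001); offset now 20 = byte 2 bit 4; 4 bits remain

Answer: 20 1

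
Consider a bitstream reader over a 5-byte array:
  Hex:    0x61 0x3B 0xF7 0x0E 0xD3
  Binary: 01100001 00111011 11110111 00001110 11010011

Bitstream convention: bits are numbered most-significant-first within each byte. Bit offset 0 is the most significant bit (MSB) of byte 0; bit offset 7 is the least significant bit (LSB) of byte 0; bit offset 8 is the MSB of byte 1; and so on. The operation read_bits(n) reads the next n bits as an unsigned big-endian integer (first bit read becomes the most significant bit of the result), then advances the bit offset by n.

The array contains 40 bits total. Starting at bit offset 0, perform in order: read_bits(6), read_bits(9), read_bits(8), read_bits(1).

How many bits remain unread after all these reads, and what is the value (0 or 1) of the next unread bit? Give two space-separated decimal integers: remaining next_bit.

Read 1: bits[0:6] width=6 -> value=24 (bin 011000); offset now 6 = byte 0 bit 6; 34 bits remain
Read 2: bits[6:15] width=9 -> value=157 (bin 010011101); offset now 15 = byte 1 bit 7; 25 bits remain
Read 3: bits[15:23] width=8 -> value=251 (bin 11111011); offset now 23 = byte 2 bit 7; 17 bits remain
Read 4: bits[23:24] width=1 -> value=1 (bin 1); offset now 24 = byte 3 bit 0; 16 bits remain

Answer: 16 0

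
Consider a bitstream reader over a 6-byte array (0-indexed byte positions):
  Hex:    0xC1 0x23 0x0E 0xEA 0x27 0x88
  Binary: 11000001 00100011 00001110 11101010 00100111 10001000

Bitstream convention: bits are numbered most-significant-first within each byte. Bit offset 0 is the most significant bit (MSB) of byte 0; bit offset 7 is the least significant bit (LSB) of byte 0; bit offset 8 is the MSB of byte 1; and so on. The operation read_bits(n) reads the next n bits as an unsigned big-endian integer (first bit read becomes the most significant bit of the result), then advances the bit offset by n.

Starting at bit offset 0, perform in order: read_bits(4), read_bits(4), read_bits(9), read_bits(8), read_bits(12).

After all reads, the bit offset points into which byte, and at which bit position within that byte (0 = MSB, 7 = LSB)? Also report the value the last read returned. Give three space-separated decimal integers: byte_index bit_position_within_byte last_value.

Read 1: bits[0:4] width=4 -> value=12 (bin 1100); offset now 4 = byte 0 bit 4; 44 bits remain
Read 2: bits[4:8] width=4 -> value=1 (bin 0001); offset now 8 = byte 1 bit 0; 40 bits remain
Read 3: bits[8:17] width=9 -> value=70 (bin 001000110); offset now 17 = byte 2 bit 1; 31 bits remain
Read 4: bits[17:25] width=8 -> value=29 (bin 00011101); offset now 25 = byte 3 bit 1; 23 bits remain
Read 5: bits[25:37] width=12 -> value=3396 (bin 110101000100); offset now 37 = byte 4 bit 5; 11 bits remain

Answer: 4 5 3396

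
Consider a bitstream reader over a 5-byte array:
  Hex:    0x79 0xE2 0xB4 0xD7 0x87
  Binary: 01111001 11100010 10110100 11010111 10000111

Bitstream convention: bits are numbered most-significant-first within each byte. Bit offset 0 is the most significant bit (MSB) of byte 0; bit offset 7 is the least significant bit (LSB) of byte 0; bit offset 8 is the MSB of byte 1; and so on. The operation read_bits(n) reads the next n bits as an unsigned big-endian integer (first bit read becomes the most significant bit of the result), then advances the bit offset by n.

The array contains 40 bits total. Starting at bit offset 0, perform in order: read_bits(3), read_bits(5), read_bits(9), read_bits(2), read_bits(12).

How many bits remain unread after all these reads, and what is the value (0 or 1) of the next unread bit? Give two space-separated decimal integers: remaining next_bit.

Answer: 9 1

Derivation:
Read 1: bits[0:3] width=3 -> value=3 (bin 011); offset now 3 = byte 0 bit 3; 37 bits remain
Read 2: bits[3:8] width=5 -> value=25 (bin 11001); offset now 8 = byte 1 bit 0; 32 bits remain
Read 3: bits[8:17] width=9 -> value=453 (bin 111000101); offset now 17 = byte 2 bit 1; 23 bits remain
Read 4: bits[17:19] width=2 -> value=1 (bin 01); offset now 19 = byte 2 bit 3; 21 bits remain
Read 5: bits[19:31] width=12 -> value=2667 (bin 101001101011); offset now 31 = byte 3 bit 7; 9 bits remain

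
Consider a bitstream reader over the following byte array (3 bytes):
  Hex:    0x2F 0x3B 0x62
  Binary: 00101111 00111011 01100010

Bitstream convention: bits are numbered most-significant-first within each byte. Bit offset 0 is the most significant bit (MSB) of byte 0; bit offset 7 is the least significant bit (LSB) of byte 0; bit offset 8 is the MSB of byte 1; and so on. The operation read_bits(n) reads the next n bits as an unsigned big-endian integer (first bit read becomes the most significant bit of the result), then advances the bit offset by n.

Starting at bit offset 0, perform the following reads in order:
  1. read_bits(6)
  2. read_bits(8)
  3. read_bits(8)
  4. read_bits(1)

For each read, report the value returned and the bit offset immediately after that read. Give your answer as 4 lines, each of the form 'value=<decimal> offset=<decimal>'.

Read 1: bits[0:6] width=6 -> value=11 (bin 001011); offset now 6 = byte 0 bit 6; 18 bits remain
Read 2: bits[6:14] width=8 -> value=206 (bin 11001110); offset now 14 = byte 1 bit 6; 10 bits remain
Read 3: bits[14:22] width=8 -> value=216 (bin 11011000); offset now 22 = byte 2 bit 6; 2 bits remain
Read 4: bits[22:23] width=1 -> value=1 (bin 1); offset now 23 = byte 2 bit 7; 1 bits remain

Answer: value=11 offset=6
value=206 offset=14
value=216 offset=22
value=1 offset=23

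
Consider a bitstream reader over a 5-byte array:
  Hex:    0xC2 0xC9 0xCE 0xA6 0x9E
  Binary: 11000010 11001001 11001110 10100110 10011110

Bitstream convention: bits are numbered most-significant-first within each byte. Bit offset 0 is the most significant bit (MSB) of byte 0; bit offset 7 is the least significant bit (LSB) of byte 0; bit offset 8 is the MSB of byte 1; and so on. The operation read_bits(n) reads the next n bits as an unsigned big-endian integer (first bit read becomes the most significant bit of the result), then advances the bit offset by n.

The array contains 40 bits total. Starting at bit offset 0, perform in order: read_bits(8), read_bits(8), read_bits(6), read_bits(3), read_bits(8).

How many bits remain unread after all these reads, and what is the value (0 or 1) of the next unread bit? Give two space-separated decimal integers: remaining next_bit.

Answer: 7 0

Derivation:
Read 1: bits[0:8] width=8 -> value=194 (bin 11000010); offset now 8 = byte 1 bit 0; 32 bits remain
Read 2: bits[8:16] width=8 -> value=201 (bin 11001001); offset now 16 = byte 2 bit 0; 24 bits remain
Read 3: bits[16:22] width=6 -> value=51 (bin 110011); offset now 22 = byte 2 bit 6; 18 bits remain
Read 4: bits[22:25] width=3 -> value=5 (bin 101); offset now 25 = byte 3 bit 1; 15 bits remain
Read 5: bits[25:33] width=8 -> value=77 (bin 01001101); offset now 33 = byte 4 bit 1; 7 bits remain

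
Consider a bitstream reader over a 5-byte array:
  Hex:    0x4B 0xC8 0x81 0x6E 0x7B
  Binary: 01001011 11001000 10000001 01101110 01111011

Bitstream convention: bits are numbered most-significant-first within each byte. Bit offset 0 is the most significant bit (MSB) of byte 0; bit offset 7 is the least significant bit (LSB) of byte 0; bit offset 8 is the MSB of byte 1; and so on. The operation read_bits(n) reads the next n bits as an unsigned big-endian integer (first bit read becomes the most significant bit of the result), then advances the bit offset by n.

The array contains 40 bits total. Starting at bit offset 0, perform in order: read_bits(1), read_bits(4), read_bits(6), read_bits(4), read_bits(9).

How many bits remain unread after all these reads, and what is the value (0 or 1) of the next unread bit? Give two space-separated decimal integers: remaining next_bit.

Answer: 16 0

Derivation:
Read 1: bits[0:1] width=1 -> value=0 (bin 0); offset now 1 = byte 0 bit 1; 39 bits remain
Read 2: bits[1:5] width=4 -> value=9 (bin 1001); offset now 5 = byte 0 bit 5; 35 bits remain
Read 3: bits[5:11] width=6 -> value=30 (bin 011110); offset now 11 = byte 1 bit 3; 29 bits remain
Read 4: bits[11:15] width=4 -> value=4 (bin 0100); offset now 15 = byte 1 bit 7; 25 bits remain
Read 5: bits[15:24] width=9 -> value=129 (bin 010000001); offset now 24 = byte 3 bit 0; 16 bits remain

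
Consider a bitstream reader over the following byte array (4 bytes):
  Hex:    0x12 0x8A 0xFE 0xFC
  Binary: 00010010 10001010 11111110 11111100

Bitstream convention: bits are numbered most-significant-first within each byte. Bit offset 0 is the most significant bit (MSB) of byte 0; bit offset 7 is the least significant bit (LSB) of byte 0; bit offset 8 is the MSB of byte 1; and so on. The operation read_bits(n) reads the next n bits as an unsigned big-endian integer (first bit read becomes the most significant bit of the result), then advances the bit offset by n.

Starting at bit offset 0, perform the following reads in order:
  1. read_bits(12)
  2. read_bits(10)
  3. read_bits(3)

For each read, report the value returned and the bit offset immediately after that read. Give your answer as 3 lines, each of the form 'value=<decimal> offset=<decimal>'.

Answer: value=296 offset=12
value=703 offset=22
value=5 offset=25

Derivation:
Read 1: bits[0:12] width=12 -> value=296 (bin 000100101000); offset now 12 = byte 1 bit 4; 20 bits remain
Read 2: bits[12:22] width=10 -> value=703 (bin 1010111111); offset now 22 = byte 2 bit 6; 10 bits remain
Read 3: bits[22:25] width=3 -> value=5 (bin 101); offset now 25 = byte 3 bit 1; 7 bits remain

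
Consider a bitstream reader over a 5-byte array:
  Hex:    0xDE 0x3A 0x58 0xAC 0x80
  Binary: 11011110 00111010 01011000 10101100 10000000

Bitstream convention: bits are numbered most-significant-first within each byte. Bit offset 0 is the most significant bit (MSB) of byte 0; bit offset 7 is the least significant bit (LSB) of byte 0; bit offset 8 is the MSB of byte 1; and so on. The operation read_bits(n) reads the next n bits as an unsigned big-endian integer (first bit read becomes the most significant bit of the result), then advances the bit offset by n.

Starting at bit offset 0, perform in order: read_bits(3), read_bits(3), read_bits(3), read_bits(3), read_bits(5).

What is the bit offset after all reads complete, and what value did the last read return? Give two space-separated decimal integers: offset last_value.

Answer: 17 20

Derivation:
Read 1: bits[0:3] width=3 -> value=6 (bin 110); offset now 3 = byte 0 bit 3; 37 bits remain
Read 2: bits[3:6] width=3 -> value=7 (bin 111); offset now 6 = byte 0 bit 6; 34 bits remain
Read 3: bits[6:9] width=3 -> value=4 (bin 100); offset now 9 = byte 1 bit 1; 31 bits remain
Read 4: bits[9:12] width=3 -> value=3 (bin 011); offset now 12 = byte 1 bit 4; 28 bits remain
Read 5: bits[12:17] width=5 -> value=20 (bin 10100); offset now 17 = byte 2 bit 1; 23 bits remain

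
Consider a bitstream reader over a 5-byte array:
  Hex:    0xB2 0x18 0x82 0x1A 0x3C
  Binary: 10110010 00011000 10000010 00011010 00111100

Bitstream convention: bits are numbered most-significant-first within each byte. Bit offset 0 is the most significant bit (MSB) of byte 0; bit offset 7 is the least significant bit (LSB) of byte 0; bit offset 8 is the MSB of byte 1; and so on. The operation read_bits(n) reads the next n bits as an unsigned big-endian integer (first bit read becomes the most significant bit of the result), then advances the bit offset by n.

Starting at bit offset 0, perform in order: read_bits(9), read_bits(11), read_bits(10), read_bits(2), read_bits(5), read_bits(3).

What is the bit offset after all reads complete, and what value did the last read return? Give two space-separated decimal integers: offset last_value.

Read 1: bits[0:9] width=9 -> value=356 (bin 101100100); offset now 9 = byte 1 bit 1; 31 bits remain
Read 2: bits[9:20] width=11 -> value=392 (bin 00110001000); offset now 20 = byte 2 bit 4; 20 bits remain
Read 3: bits[20:30] width=10 -> value=134 (bin 0010000110); offset now 30 = byte 3 bit 6; 10 bits remain
Read 4: bits[30:32] width=2 -> value=2 (bin 10); offset now 32 = byte 4 bit 0; 8 bits remain
Read 5: bits[32:37] width=5 -> value=7 (bin 00111); offset now 37 = byte 4 bit 5; 3 bits remain
Read 6: bits[37:40] width=3 -> value=4 (bin 100); offset now 40 = byte 5 bit 0; 0 bits remain

Answer: 40 4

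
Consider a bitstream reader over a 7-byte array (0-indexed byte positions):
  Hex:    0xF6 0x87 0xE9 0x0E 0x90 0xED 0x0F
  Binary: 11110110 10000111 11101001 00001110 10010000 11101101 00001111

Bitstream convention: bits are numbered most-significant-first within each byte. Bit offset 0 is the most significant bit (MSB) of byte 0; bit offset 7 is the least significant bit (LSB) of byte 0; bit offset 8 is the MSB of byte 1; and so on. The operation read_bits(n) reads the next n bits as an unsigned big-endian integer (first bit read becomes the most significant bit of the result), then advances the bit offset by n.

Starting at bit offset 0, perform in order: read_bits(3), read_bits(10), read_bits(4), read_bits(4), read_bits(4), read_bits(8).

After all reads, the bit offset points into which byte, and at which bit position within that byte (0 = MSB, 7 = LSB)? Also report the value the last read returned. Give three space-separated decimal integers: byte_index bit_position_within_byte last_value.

Answer: 4 1 29

Derivation:
Read 1: bits[0:3] width=3 -> value=7 (bin 111); offset now 3 = byte 0 bit 3; 53 bits remain
Read 2: bits[3:13] width=10 -> value=720 (bin 1011010000); offset now 13 = byte 1 bit 5; 43 bits remain
Read 3: bits[13:17] width=4 -> value=15 (bin 1111); offset now 17 = byte 2 bit 1; 39 bits remain
Read 4: bits[17:21] width=4 -> value=13 (bin 1101); offset now 21 = byte 2 bit 5; 35 bits remain
Read 5: bits[21:25] width=4 -> value=2 (bin 0010); offset now 25 = byte 3 bit 1; 31 bits remain
Read 6: bits[25:33] width=8 -> value=29 (bin 00011101); offset now 33 = byte 4 bit 1; 23 bits remain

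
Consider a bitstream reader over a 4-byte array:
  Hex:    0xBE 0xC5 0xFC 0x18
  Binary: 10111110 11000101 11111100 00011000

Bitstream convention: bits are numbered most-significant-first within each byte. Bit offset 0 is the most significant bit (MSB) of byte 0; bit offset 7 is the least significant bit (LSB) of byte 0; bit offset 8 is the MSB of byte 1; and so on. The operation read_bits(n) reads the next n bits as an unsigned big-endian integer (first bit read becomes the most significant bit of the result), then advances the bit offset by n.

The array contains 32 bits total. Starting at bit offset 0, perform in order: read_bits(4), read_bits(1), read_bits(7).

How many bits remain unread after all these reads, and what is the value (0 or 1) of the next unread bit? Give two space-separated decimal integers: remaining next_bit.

Answer: 20 0

Derivation:
Read 1: bits[0:4] width=4 -> value=11 (bin 1011); offset now 4 = byte 0 bit 4; 28 bits remain
Read 2: bits[4:5] width=1 -> value=1 (bin 1); offset now 5 = byte 0 bit 5; 27 bits remain
Read 3: bits[5:12] width=7 -> value=108 (bin 1101100); offset now 12 = byte 1 bit 4; 20 bits remain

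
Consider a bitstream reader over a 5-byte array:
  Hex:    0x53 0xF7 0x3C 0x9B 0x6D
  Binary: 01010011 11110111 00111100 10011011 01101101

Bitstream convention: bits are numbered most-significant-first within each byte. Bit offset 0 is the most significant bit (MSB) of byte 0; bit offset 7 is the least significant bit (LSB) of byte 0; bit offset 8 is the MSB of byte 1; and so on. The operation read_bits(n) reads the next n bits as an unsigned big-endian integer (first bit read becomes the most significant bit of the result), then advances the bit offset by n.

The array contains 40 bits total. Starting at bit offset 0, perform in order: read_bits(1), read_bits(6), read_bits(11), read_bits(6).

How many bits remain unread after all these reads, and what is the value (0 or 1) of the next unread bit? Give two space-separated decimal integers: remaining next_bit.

Answer: 16 1

Derivation:
Read 1: bits[0:1] width=1 -> value=0 (bin 0); offset now 1 = byte 0 bit 1; 39 bits remain
Read 2: bits[1:7] width=6 -> value=41 (bin 101001); offset now 7 = byte 0 bit 7; 33 bits remain
Read 3: bits[7:18] width=11 -> value=2012 (bin 11111011100); offset now 18 = byte 2 bit 2; 22 bits remain
Read 4: bits[18:24] width=6 -> value=60 (bin 111100); offset now 24 = byte 3 bit 0; 16 bits remain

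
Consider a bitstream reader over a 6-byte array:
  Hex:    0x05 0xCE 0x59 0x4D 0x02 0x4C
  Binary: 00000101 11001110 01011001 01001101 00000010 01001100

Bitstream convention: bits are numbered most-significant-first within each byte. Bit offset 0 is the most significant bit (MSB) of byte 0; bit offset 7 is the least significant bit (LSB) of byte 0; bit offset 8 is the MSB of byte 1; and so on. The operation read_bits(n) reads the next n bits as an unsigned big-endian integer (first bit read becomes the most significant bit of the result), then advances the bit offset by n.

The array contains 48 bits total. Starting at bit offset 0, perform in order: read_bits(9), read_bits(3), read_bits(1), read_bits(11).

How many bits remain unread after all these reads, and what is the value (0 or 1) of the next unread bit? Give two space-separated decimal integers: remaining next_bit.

Read 1: bits[0:9] width=9 -> value=11 (bin 000001011); offset now 9 = byte 1 bit 1; 39 bits remain
Read 2: bits[9:12] width=3 -> value=4 (bin 100); offset now 12 = byte 1 bit 4; 36 bits remain
Read 3: bits[12:13] width=1 -> value=1 (bin 1); offset now 13 = byte 1 bit 5; 35 bits remain
Read 4: bits[13:24] width=11 -> value=1625 (bin 11001011001); offset now 24 = byte 3 bit 0; 24 bits remain

Answer: 24 0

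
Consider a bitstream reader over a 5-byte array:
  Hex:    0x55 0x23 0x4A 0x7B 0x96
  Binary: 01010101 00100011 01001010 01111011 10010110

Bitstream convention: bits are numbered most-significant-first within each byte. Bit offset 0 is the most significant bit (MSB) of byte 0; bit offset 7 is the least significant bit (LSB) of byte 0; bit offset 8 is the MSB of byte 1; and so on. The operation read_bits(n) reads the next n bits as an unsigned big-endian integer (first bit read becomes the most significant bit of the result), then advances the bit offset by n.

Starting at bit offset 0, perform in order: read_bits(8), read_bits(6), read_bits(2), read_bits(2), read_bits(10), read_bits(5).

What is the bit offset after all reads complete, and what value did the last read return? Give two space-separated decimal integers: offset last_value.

Answer: 33 23

Derivation:
Read 1: bits[0:8] width=8 -> value=85 (bin 01010101); offset now 8 = byte 1 bit 0; 32 bits remain
Read 2: bits[8:14] width=6 -> value=8 (bin 001000); offset now 14 = byte 1 bit 6; 26 bits remain
Read 3: bits[14:16] width=2 -> value=3 (bin 11); offset now 16 = byte 2 bit 0; 24 bits remain
Read 4: bits[16:18] width=2 -> value=1 (bin 01); offset now 18 = byte 2 bit 2; 22 bits remain
Read 5: bits[18:28] width=10 -> value=167 (bin 0010100111); offset now 28 = byte 3 bit 4; 12 bits remain
Read 6: bits[28:33] width=5 -> value=23 (bin 10111); offset now 33 = byte 4 bit 1; 7 bits remain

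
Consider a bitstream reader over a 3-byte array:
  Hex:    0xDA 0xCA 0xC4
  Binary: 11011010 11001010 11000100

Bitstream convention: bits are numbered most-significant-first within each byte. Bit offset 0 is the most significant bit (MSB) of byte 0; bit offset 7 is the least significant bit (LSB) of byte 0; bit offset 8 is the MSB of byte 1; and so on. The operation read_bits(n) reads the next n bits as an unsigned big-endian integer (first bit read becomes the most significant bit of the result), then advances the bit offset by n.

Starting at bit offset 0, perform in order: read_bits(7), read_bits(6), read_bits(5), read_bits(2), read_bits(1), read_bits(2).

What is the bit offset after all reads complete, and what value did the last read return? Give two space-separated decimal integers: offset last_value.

Answer: 23 2

Derivation:
Read 1: bits[0:7] width=7 -> value=109 (bin 1101101); offset now 7 = byte 0 bit 7; 17 bits remain
Read 2: bits[7:13] width=6 -> value=25 (bin 011001); offset now 13 = byte 1 bit 5; 11 bits remain
Read 3: bits[13:18] width=5 -> value=11 (bin 01011); offset now 18 = byte 2 bit 2; 6 bits remain
Read 4: bits[18:20] width=2 -> value=0 (bin 00); offset now 20 = byte 2 bit 4; 4 bits remain
Read 5: bits[20:21] width=1 -> value=0 (bin 0); offset now 21 = byte 2 bit 5; 3 bits remain
Read 6: bits[21:23] width=2 -> value=2 (bin 10); offset now 23 = byte 2 bit 7; 1 bits remain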